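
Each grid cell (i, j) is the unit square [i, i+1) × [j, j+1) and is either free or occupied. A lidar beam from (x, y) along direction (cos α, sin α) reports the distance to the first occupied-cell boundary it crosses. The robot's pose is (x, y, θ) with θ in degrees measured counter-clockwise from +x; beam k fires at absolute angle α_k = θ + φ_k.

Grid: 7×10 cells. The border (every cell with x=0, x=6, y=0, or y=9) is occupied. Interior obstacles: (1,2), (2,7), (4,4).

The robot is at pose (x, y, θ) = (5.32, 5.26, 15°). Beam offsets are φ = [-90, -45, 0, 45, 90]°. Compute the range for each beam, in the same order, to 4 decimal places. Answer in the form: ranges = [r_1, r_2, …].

beam 1: φ=-90°, α=285°
  direction (0.2588, -0.9659); cell (5,5); t to first gridline: x 2.6273, y 0.2692 (then +3.8637 / +1.0353)
    (5,4) via y @ 0.2692
    (5,3) via y @ 1.3044
    (5,2) via y @ 2.3397
    (6,2) via x @ 2.6273  # hit
  → r_1 = 2.6273
beam 2: φ=-45°, α=330°
  direction (0.8660, -0.5000); cell (5,5); t to first gridline: x 0.7852, y 0.5200 (then +1.1547 / +2.0000)
    (5,4) via y @ 0.5200
    (6,4) via x @ 0.7852  # hit
  → r_2 = 0.7852
beam 3: φ=0°, α=15°
  direction (0.9659, 0.2588); cell (5,5); t to first gridline: x 0.7040, y 2.8591 (then +1.0353 / +3.8637)
    (6,5) via x @ 0.7040  # hit
  → r_3 = 0.7040
beam 4: φ=45°, α=60°
  direction (0.5000, 0.8660); cell (5,5); t to first gridline: x 1.3600, y 0.8545 (then +2.0000 / +1.1547)
    (5,6) via y @ 0.8545
    (6,6) via x @ 1.3600  # hit
  → r_4 = 1.3600
beam 5: φ=90°, α=105°
  direction (-0.2588, 0.9659); cell (5,5); t to first gridline: x 1.2364, y 0.7661 (then +3.8637 / +1.0353)
    (5,6) via y @ 0.7661
    (4,6) via x @ 1.2364
    (4,7) via y @ 1.8014
    (4,8) via y @ 2.8367
    (4,9) via y @ 3.8719  # hit
  → r_5 = 3.8719

ranges = [2.6273, 0.7852, 0.7040, 1.3600, 3.8719]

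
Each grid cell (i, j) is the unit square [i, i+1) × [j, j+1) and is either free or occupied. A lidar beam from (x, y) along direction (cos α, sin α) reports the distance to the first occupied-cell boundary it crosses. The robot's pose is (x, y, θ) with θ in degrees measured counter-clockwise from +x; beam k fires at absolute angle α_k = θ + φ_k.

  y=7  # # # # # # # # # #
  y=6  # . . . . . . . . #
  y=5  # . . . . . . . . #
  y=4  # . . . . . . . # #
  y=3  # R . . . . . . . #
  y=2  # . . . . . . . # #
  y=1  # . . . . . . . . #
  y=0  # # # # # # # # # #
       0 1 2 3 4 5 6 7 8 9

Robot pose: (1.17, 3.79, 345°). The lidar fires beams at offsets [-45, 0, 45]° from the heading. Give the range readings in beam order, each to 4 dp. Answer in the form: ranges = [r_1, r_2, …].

ranges = [3.2216, 8.1062, 6.4200]

beam 1: φ=-45°, α=300°
  d=(0.5000,-0.8660)  start (1,3)  tX=1.6600 tY=0.9122  stride 1/|dx|=2.0000 1/|dy|=1.1547
    cross y-line → (1,2), t=0.9122
    cross x-line → (2,2), t=1.6600
    cross y-line → (2,1), t=2.0669
    cross y-line → (2,0), t=3.2216 (wall)
  → r_1 = 3.2216
beam 2: φ=0°, α=345°
  d=(0.9659,-0.2588)  start (1,3)  tX=0.8593 tY=3.0523  stride 1/|dx|=1.0353 1/|dy|=3.8637
    cross x-line → (2,3), t=0.8593
    cross x-line → (3,3), t=1.8946
    cross x-line → (4,3), t=2.9298
    cross y-line → (4,2), t=3.0523
    cross x-line → (5,2), t=3.9651
    cross x-line → (6,2), t=5.0004
    cross x-line → (7,2), t=6.0357
    cross y-line → (7,1), t=6.9160
    cross x-line → (8,1), t=7.0709
    cross x-line → (9,1), t=8.1062 (wall)
  → r_2 = 8.1062
beam 3: φ=45°, α=30°
  d=(0.8660,0.5000)  start (1,3)  tX=0.9584 tY=0.4200  stride 1/|dx|=1.1547 1/|dy|=2.0000
    cross y-line → (1,4), t=0.4200
    cross x-line → (2,4), t=0.9584
    cross x-line → (3,4), t=2.1131
    cross y-line → (3,5), t=2.4200
    cross x-line → (4,5), t=3.2678
    cross y-line → (4,6), t=4.4200
    cross x-line → (5,6), t=4.4225
    cross x-line → (6,6), t=5.5772
    cross y-line → (6,7), t=6.4200 (wall)
  → r_3 = 6.4200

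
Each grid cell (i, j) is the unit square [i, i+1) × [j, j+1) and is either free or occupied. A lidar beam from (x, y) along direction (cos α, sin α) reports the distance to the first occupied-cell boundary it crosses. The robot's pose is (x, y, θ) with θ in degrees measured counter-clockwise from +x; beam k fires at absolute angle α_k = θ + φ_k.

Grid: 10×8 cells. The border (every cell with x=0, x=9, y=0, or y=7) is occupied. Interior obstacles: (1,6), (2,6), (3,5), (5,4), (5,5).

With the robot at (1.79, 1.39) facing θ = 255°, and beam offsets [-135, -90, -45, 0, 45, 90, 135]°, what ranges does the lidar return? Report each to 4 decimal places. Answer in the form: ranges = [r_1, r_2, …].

ranges = [1.5800, 0.8179, 0.7800, 0.4038, 0.4503, 1.5068, 8.3254]

beam 1: φ=-135°, α=120°
  d=(-0.5000,0.8660)  start (1,1)  tX=1.5800 tY=0.7044  stride 1/|dx|=2.0000 1/|dy|=1.1547
    cross y-line → (1,2), t=0.7044
    cross x-line → (0,2), t=1.5800 (wall)
  → r_1 = 1.5800
beam 2: φ=-90°, α=165°
  d=(-0.9659,0.2588)  start (1,1)  tX=0.8179 tY=2.3569  stride 1/|dx|=1.0353 1/|dy|=3.8637
    cross x-line → (0,1), t=0.8179 (wall)
  → r_2 = 0.8179
beam 3: φ=-45°, α=210°
  d=(-0.8660,-0.5000)  start (1,1)  tX=0.9122 tY=0.7800  stride 1/|dx|=1.1547 1/|dy|=2.0000
    cross y-line → (1,0), t=0.7800 (wall)
  → r_3 = 0.7800
beam 4: φ=0°, α=255°
  d=(-0.2588,-0.9659)  start (1,1)  tX=3.0523 tY=0.4038  stride 1/|dx|=3.8637 1/|dy|=1.0353
    cross y-line → (1,0), t=0.4038 (wall)
  → r_4 = 0.4038
beam 5: φ=45°, α=300°
  d=(0.5000,-0.8660)  start (1,1)  tX=0.4200 tY=0.4503  stride 1/|dx|=2.0000 1/|dy|=1.1547
    cross x-line → (2,1), t=0.4200
    cross y-line → (2,0), t=0.4503 (wall)
  → r_5 = 0.4503
beam 6: φ=90°, α=345°
  d=(0.9659,-0.2588)  start (1,1)  tX=0.2174 tY=1.5068  stride 1/|dx|=1.0353 1/|dy|=3.8637
    cross x-line → (2,1), t=0.2174
    cross x-line → (3,1), t=1.2527
    cross y-line → (3,0), t=1.5068 (wall)
  → r_6 = 1.5068
beam 7: φ=135°, α=30°
  d=(0.8660,0.5000)  start (1,1)  tX=0.2425 tY=1.2200  stride 1/|dx|=1.1547 1/|dy|=2.0000
    cross x-line → (2,1), t=0.2425
    cross y-line → (2,2), t=1.2200
    cross x-line → (3,2), t=1.3972
    cross x-line → (4,2), t=2.5519
    cross y-line → (4,3), t=3.2200
    cross x-line → (5,3), t=3.7066
    cross x-line → (6,3), t=4.8613
    cross y-line → (6,4), t=5.2200
    cross x-line → (7,4), t=6.0160
    cross x-line → (8,4), t=7.1707
    cross y-line → (8,5), t=7.2200
    cross x-line → (9,5), t=8.3254 (wall)
  → r_7 = 8.3254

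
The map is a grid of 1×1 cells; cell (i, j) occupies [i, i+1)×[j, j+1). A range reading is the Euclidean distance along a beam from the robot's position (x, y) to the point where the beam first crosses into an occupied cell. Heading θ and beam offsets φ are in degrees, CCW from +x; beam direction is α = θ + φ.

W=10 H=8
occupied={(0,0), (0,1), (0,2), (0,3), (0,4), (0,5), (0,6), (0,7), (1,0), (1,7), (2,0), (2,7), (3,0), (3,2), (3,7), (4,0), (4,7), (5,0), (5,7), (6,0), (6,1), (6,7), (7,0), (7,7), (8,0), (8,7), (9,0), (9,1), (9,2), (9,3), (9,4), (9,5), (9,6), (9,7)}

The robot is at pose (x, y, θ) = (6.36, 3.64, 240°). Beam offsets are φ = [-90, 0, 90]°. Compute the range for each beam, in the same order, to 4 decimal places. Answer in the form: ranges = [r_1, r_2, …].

ranges = [6.1892, 3.0484, 3.0484]

beam 1: φ=-90°, α=150°
  dir = (cos 150°, sin 150°) = (-0.8660, 0.5000); from cell (6,3)
  next x-line at t=0.4157, next y-line at t=0.7200; Δt_x=1.1547, Δt_y=2.0000
    x: enter (5,3) at t=0.4157
    y: enter (5,4) at t=0.7200
    x: enter (4,4) at t=1.5704
    y: enter (4,5) at t=2.7200
    x: enter (3,5) at t=2.7251
    x: enter (2,5) at t=3.8798
    y: enter (2,6) at t=4.7200
    x: enter (1,6) at t=5.0345
    x: enter (0,6) at t=6.1892 ← occupied
  → r_1 = 6.1892
beam 2: φ=0°, α=240°
  dir = (cos 240°, sin 240°) = (-0.5000, -0.8660); from cell (6,3)
  next x-line at t=0.7200, next y-line at t=0.7390; Δt_x=2.0000, Δt_y=1.1547
    x: enter (5,3) at t=0.7200
    y: enter (5,2) at t=0.7390
    y: enter (5,1) at t=1.8937
    x: enter (4,1) at t=2.7200
    y: enter (4,0) at t=3.0484 ← occupied
  → r_2 = 3.0484
beam 3: φ=90°, α=330°
  dir = (cos 330°, sin 330°) = (0.8660, -0.5000); from cell (6,3)
  next x-line at t=0.7390, next y-line at t=1.2800; Δt_x=1.1547, Δt_y=2.0000
    x: enter (7,3) at t=0.7390
    y: enter (7,2) at t=1.2800
    x: enter (8,2) at t=1.8937
    x: enter (9,2) at t=3.0484 ← occupied
  → r_3 = 3.0484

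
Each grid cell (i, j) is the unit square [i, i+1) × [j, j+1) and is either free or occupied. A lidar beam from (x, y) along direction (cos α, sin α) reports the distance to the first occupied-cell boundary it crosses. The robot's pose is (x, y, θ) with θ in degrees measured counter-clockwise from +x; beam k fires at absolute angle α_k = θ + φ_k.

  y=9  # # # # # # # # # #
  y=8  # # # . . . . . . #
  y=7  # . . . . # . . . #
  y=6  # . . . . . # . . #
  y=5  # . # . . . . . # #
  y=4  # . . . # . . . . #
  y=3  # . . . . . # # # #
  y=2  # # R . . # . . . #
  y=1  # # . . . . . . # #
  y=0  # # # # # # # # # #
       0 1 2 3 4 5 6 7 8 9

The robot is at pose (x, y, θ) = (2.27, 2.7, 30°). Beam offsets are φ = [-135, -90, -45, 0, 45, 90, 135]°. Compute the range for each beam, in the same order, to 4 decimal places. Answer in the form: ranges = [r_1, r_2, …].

ranges = [1.0432, 1.9630, 5.9321, 2.6000, 2.3811, 2.5400, 0.2795]

beam 1: φ=-135°, α=255°
  dir = (cos 255°, sin 255°) = (-0.2588, -0.9659); from cell (2,2)
  next x-line at t=1.0432, next y-line at t=0.7247; Δt_x=3.8637, Δt_y=1.0353
    y: enter (2,1) at t=0.7247
    x: enter (1,1) at t=1.0432 ← occupied
  → r_1 = 1.0432
beam 2: φ=-90°, α=300°
  dir = (cos 300°, sin 300°) = (0.5000, -0.8660); from cell (2,2)
  next x-line at t=1.4600, next y-line at t=0.8083; Δt_x=2.0000, Δt_y=1.1547
    y: enter (2,1) at t=0.8083
    x: enter (3,1) at t=1.4600
    y: enter (3,0) at t=1.9630 ← occupied
  → r_2 = 1.9630
beam 3: φ=-45°, α=345°
  dir = (cos 345°, sin 345°) = (0.9659, -0.2588); from cell (2,2)
  next x-line at t=0.7558, next y-line at t=2.7046; Δt_x=1.0353, Δt_y=3.8637
    x: enter (3,2) at t=0.7558
    x: enter (4,2) at t=1.7910
    y: enter (4,1) at t=2.7046
    x: enter (5,1) at t=2.8263
    x: enter (6,1) at t=3.8616
    x: enter (7,1) at t=4.8969
    x: enter (8,1) at t=5.9321 ← occupied
  → r_3 = 5.9321
beam 4: φ=0°, α=30°
  dir = (cos 30°, sin 30°) = (0.8660, 0.5000); from cell (2,2)
  next x-line at t=0.8429, next y-line at t=0.6000; Δt_x=1.1547, Δt_y=2.0000
    y: enter (2,3) at t=0.6000
    x: enter (3,3) at t=0.8429
    x: enter (4,3) at t=1.9976
    y: enter (4,4) at t=2.6000 ← occupied
  → r_4 = 2.6000
beam 5: φ=45°, α=75°
  dir = (cos 75°, sin 75°) = (0.2588, 0.9659); from cell (2,2)
  next x-line at t=2.8205, next y-line at t=0.3106; Δt_x=3.8637, Δt_y=1.0353
    y: enter (2,3) at t=0.3106
    y: enter (2,4) at t=1.3459
    y: enter (2,5) at t=2.3811 ← occupied
  → r_5 = 2.3811
beam 6: φ=90°, α=120°
  dir = (cos 120°, sin 120°) = (-0.5000, 0.8660); from cell (2,2)
  next x-line at t=0.5400, next y-line at t=0.3464; Δt_x=2.0000, Δt_y=1.1547
    y: enter (2,3) at t=0.3464
    x: enter (1,3) at t=0.5400
    y: enter (1,4) at t=1.5011
    x: enter (0,4) at t=2.5400 ← occupied
  → r_6 = 2.5400
beam 7: φ=135°, α=165°
  dir = (cos 165°, sin 165°) = (-0.9659, 0.2588); from cell (2,2)
  next x-line at t=0.2795, next y-line at t=1.1591; Δt_x=1.0353, Δt_y=3.8637
    x: enter (1,2) at t=0.2795 ← occupied
  → r_7 = 0.2795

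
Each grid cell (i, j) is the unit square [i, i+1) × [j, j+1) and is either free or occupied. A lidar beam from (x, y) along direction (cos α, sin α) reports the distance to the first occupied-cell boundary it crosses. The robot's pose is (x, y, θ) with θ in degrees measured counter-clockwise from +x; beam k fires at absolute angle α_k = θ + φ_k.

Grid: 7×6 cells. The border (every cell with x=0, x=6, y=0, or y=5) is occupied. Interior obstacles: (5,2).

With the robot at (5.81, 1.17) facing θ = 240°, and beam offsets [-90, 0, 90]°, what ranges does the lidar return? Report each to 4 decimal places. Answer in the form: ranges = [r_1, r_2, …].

beam 1: φ=-90°, α=150°
  direction (-0.8660, 0.5000); cell (5,1); t to first gridline: x 0.9353, y 1.6600 (then +1.1547 / +2.0000)
    (4,1) via x @ 0.9353
    (4,2) via y @ 1.6600
    (3,2) via x @ 2.0900
    (2,2) via x @ 3.2447
    (2,3) via y @ 3.6600
    (1,3) via x @ 4.3994
    (0,3) via x @ 5.5541  # hit
  → r_1 = 5.5541
beam 2: φ=0°, α=240°
  direction (-0.5000, -0.8660); cell (5,1); t to first gridline: x 1.6200, y 0.1963 (then +2.0000 / +1.1547)
    (5,0) via y @ 0.1963  # hit
  → r_2 = 0.1963
beam 3: φ=90°, α=330°
  direction (0.8660, -0.5000); cell (5,1); t to first gridline: x 0.2194, y 0.3400 (then +1.1547 / +2.0000)
    (6,1) via x @ 0.2194  # hit
  → r_3 = 0.2194

ranges = [5.5541, 0.1963, 0.2194]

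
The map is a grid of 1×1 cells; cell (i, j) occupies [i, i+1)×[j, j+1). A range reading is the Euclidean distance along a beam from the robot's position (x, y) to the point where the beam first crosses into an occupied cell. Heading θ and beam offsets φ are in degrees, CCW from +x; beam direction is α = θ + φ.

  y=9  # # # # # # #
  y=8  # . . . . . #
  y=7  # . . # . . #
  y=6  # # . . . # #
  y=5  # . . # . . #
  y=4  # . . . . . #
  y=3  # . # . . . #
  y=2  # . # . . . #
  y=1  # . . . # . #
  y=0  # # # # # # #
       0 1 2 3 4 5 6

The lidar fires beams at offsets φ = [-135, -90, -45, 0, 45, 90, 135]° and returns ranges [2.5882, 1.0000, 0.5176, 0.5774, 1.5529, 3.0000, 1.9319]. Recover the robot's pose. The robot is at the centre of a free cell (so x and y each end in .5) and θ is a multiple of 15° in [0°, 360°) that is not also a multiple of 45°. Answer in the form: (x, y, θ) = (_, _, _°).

(x, y, θ) = (5.5, 4.5, 30°)

Enumerate (i+0.5, j+0.5, θ) over the 33 free cells and 16 admissible headings. For each, cast all 7 beams and compare to the given ranges.
  (4.5, 3.5, 285°): beam 1 = 4.0415 ≠ 2.5882 ✗
  (3.5, 8.5, 345°): beam 1 = 2.8868 ≠ 2.5882 ✗
  (5.5, 4.5, 105°): beam 1 = 0.5774 ≠ 2.5882 ✗
  (5.5, 4.5, 210°): beam 1 = 1.5529 ≠ 2.5882 ✗
  …
  (5.5, 4.5, 30°): r_1=2.5882, r_2=1.0000, r_3=0.5176, r_4=0.5774, r_5=1.5529, r_6=3.0000, r_7=1.9319 — all match ✓
Unique over the lattice → pose = (5.5, 4.5, 30°).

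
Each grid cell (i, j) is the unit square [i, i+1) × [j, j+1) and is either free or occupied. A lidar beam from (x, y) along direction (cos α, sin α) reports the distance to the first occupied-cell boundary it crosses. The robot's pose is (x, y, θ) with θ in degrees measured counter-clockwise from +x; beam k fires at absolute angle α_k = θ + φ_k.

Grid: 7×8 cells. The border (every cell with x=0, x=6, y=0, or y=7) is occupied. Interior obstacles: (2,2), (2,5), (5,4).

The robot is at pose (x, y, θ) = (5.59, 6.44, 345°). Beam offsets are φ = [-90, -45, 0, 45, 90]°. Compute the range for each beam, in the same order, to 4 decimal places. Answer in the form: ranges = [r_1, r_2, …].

beam 1: φ=-90°, α=255°
  direction (-0.2588, -0.9659); cell (5,6); t to first gridline: x 2.2796, y 0.4555 (then +3.8637 / +1.0353)
    (5,5) via y @ 0.4555
    (5,4) via y @ 1.4908  # hit
  → r_1 = 1.4908
beam 2: φ=-45°, α=300°
  direction (0.5000, -0.8660); cell (5,6); t to first gridline: x 0.8200, y 0.5081 (then +2.0000 / +1.1547)
    (5,5) via y @ 0.5081
    (6,5) via x @ 0.8200  # hit
  → r_2 = 0.8200
beam 3: φ=0°, α=345°
  direction (0.9659, -0.2588); cell (5,6); t to first gridline: x 0.4245, y 1.7000 (then +1.0353 / +3.8637)
    (6,6) via x @ 0.4245  # hit
  → r_3 = 0.4245
beam 4: φ=45°, α=30°
  direction (0.8660, 0.5000); cell (5,6); t to first gridline: x 0.4734, y 1.1200 (then +1.1547 / +2.0000)
    (6,6) via x @ 0.4734  # hit
  → r_4 = 0.4734
beam 5: φ=90°, α=75°
  direction (0.2588, 0.9659); cell (5,6); t to first gridline: x 1.5841, y 0.5798 (then +3.8637 / +1.0353)
    (5,7) via y @ 0.5798  # hit
  → r_5 = 0.5798

ranges = [1.4908, 0.8200, 0.4245, 0.4734, 0.5798]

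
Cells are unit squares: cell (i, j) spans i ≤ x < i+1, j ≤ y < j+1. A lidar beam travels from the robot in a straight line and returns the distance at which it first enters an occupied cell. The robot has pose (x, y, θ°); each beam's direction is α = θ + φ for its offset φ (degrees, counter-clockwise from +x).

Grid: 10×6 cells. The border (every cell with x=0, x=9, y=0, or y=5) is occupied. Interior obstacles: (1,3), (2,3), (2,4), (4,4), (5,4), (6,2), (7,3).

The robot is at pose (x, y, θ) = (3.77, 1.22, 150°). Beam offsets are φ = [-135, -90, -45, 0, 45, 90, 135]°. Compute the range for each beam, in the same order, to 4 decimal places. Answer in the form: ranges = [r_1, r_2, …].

beam 1: φ=-135°, α=15°
  direction (0.9659, 0.2588); cell (3,1); t to first gridline: x 0.2381, y 3.0137 (then +1.0353 / +3.8637)
    (4,1) via x @ 0.2381
    (5,1) via x @ 1.2734
    (6,1) via x @ 2.3087
    (6,2) via y @ 3.0137  # hit
  → r_1 = 3.0137
beam 2: φ=-90°, α=60°
  direction (0.5000, 0.8660); cell (3,1); t to first gridline: x 0.4600, y 0.9007 (then +2.0000 / +1.1547)
    (4,1) via x @ 0.4600
    (4,2) via y @ 0.9007
    (4,3) via y @ 2.0554
    (5,3) via x @ 2.4600
    (5,4) via y @ 3.2101  # hit
  → r_2 = 3.2101
beam 3: φ=-45°, α=105°
  direction (-0.2588, 0.9659); cell (3,1); t to first gridline: x 2.9751, y 0.8075 (then +3.8637 / +1.0353)
    (3,2) via y @ 0.8075
    (3,3) via y @ 1.8428
    (3,4) via y @ 2.8781
    (2,4) via x @ 2.9751  # hit
  → r_3 = 2.9751
beam 4: φ=0°, α=150°
  direction (-0.8660, 0.5000); cell (3,1); t to first gridline: x 0.8891, y 1.5600 (then +1.1547 / +2.0000)
    (2,1) via x @ 0.8891
    (2,2) via y @ 1.5600
    (1,2) via x @ 2.0438
    (0,2) via x @ 3.1985  # hit
  → r_4 = 3.1985
beam 5: φ=45°, α=195°
  direction (-0.9659, -0.2588); cell (3,1); t to first gridline: x 0.7972, y 0.8500 (then +1.0353 / +3.8637)
    (2,1) via x @ 0.7972
    (2,0) via y @ 0.8500  # hit
  → r_5 = 0.8500
beam 6: φ=90°, α=240°
  direction (-0.5000, -0.8660); cell (3,1); t to first gridline: x 1.5400, y 0.2540 (then +2.0000 / +1.1547)
    (3,0) via y @ 0.2540  # hit
  → r_6 = 0.2540
beam 7: φ=135°, α=285°
  direction (0.2588, -0.9659); cell (3,1); t to first gridline: x 0.8887, y 0.2278 (then +3.8637 / +1.0353)
    (3,0) via y @ 0.2278  # hit
  → r_7 = 0.2278

ranges = [3.0137, 3.2101, 2.9751, 3.1985, 0.8500, 0.2540, 0.2278]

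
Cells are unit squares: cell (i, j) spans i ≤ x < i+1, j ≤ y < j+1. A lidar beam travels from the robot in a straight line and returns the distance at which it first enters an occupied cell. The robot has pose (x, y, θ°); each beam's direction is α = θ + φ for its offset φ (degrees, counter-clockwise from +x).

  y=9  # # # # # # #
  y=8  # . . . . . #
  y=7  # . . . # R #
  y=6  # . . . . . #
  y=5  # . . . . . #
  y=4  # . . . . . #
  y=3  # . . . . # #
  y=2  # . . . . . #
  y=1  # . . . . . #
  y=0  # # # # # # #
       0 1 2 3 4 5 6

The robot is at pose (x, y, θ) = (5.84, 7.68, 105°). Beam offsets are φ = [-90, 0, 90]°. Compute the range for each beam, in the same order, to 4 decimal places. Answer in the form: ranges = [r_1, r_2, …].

beam 1: φ=-90°, α=15°
  direction (0.9659, 0.2588); cell (5,7); t to first gridline: x 0.1656, y 1.2364 (then +1.0353 / +3.8637)
    (6,7) via x @ 0.1656  # hit
  → r_1 = 0.1656
beam 2: φ=0°, α=105°
  direction (-0.2588, 0.9659); cell (5,7); t to first gridline: x 3.2455, y 0.3313 (then +3.8637 / +1.0353)
    (5,8) via y @ 0.3313
    (5,9) via y @ 1.3666  # hit
  → r_2 = 1.3666
beam 3: φ=90°, α=195°
  direction (-0.9659, -0.2588); cell (5,7); t to first gridline: x 0.8696, y 2.6273 (then +1.0353 / +3.8637)
    (4,7) via x @ 0.8696  # hit
  → r_3 = 0.8696

ranges = [0.1656, 1.3666, 0.8696]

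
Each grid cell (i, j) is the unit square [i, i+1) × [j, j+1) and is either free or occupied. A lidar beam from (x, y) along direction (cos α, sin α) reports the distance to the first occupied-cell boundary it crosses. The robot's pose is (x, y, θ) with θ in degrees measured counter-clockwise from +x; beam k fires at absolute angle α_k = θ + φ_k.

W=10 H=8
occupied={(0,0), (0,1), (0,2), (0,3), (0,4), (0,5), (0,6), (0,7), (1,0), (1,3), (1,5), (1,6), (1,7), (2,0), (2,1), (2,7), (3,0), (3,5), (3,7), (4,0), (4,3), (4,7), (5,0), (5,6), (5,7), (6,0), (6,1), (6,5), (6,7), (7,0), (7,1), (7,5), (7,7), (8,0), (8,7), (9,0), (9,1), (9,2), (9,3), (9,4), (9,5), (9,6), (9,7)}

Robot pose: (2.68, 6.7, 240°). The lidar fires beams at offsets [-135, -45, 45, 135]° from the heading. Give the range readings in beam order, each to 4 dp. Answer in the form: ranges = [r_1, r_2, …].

ranges = [0.3106, 0.7040, 1.2364, 1.1591]

beam 1: φ=-135°, α=105°
  d=(-0.2588,0.9659)  start (2,6)  tX=2.6273 tY=0.3106  stride 1/|dx|=3.8637 1/|dy|=1.0353
    cross y-line → (2,7), t=0.3106 (wall)
  → r_1 = 0.3106
beam 2: φ=-45°, α=195°
  d=(-0.9659,-0.2588)  start (2,6)  tX=0.7040 tY=2.7046  stride 1/|dx|=1.0353 1/|dy|=3.8637
    cross x-line → (1,6), t=0.7040 (wall)
  → r_2 = 0.7040
beam 3: φ=45°, α=285°
  d=(0.2588,-0.9659)  start (2,6)  tX=1.2364 tY=0.7247  stride 1/|dx|=3.8637 1/|dy|=1.0353
    cross y-line → (2,5), t=0.7247
    cross x-line → (3,5), t=1.2364 (wall)
  → r_3 = 1.2364
beam 4: φ=135°, α=15°
  d=(0.9659,0.2588)  start (2,6)  tX=0.3313 tY=1.1591  stride 1/|dx|=1.0353 1/|dy|=3.8637
    cross x-line → (3,6), t=0.3313
    cross y-line → (3,7), t=1.1591 (wall)
  → r_4 = 1.1591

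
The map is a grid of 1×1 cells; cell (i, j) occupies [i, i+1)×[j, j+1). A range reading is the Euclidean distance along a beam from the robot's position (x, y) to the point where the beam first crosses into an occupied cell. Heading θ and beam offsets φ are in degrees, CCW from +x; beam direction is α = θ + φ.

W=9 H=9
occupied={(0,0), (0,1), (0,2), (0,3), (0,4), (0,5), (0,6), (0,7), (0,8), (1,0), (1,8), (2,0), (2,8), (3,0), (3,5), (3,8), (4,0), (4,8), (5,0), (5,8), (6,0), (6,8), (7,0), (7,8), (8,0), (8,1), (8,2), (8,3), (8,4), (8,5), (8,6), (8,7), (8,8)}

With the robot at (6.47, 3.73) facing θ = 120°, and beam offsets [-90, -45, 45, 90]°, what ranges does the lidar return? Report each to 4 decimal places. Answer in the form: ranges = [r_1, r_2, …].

ranges = [1.7667, 4.4206, 5.6630, 5.4600]

beam 1: φ=-90°, α=30°
  direction (0.8660, 0.5000); cell (6,3); t to first gridline: x 0.6120, y 0.5400 (then +1.1547 / +2.0000)
    (6,4) via y @ 0.5400
    (7,4) via x @ 0.6120
    (8,4) via x @ 1.7667  # hit
  → r_1 = 1.7667
beam 2: φ=-45°, α=75°
  direction (0.2588, 0.9659); cell (6,3); t to first gridline: x 2.0478, y 0.2795 (then +3.8637 / +1.0353)
    (6,4) via y @ 0.2795
    (6,5) via y @ 1.3148
    (7,5) via x @ 2.0478
    (7,6) via y @ 2.3501
    (7,7) via y @ 3.3854
    (7,8) via y @ 4.4206  # hit
  → r_2 = 4.4206
beam 3: φ=45°, α=165°
  direction (-0.9659, 0.2588); cell (6,3); t to first gridline: x 0.4866, y 1.0432 (then +1.0353 / +3.8637)
    (5,3) via x @ 0.4866
    (5,4) via y @ 1.0432
    (4,4) via x @ 1.5219
    (3,4) via x @ 2.5571
    (2,4) via x @ 3.5924
    (1,4) via x @ 4.6277
    (1,5) via y @ 4.9069
    (0,5) via x @ 5.6630  # hit
  → r_3 = 5.6630
beam 4: φ=90°, α=210°
  direction (-0.8660, -0.5000); cell (6,3); t to first gridline: x 0.5427, y 1.4600 (then +1.1547 / +2.0000)
    (5,3) via x @ 0.5427
    (5,2) via y @ 1.4600
    (4,2) via x @ 1.6974
    (3,2) via x @ 2.8521
    (3,1) via y @ 3.4600
    (2,1) via x @ 4.0068
    (1,1) via x @ 5.1615
    (1,0) via y @ 5.4600  # hit
  → r_4 = 5.4600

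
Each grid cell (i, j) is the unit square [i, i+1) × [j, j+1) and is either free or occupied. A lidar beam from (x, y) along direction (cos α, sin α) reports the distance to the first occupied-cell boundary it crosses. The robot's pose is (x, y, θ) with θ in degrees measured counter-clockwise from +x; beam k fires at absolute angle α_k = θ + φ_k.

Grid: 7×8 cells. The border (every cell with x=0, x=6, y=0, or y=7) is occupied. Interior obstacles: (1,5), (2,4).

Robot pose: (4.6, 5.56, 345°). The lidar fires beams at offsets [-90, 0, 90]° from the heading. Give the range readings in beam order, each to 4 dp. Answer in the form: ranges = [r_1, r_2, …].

ranges = [4.7209, 1.4494, 1.4908]

beam 1: φ=-90°, α=255°
  direction (-0.2588, -0.9659); cell (4,5); t to first gridline: x 2.3182, y 0.5798 (then +3.8637 / +1.0353)
    (4,4) via y @ 0.5798
    (4,3) via y @ 1.6150
    (3,3) via x @ 2.3182
    (3,2) via y @ 2.6503
    (3,1) via y @ 3.6856
    (3,0) via y @ 4.7209  # hit
  → r_1 = 4.7209
beam 2: φ=0°, α=345°
  direction (0.9659, -0.2588); cell (4,5); t to first gridline: x 0.4141, y 2.1637 (then +1.0353 / +3.8637)
    (5,5) via x @ 0.4141
    (6,5) via x @ 1.4494  # hit
  → r_2 = 1.4494
beam 3: φ=90°, α=75°
  direction (0.2588, 0.9659); cell (4,5); t to first gridline: x 1.5455, y 0.4555 (then +3.8637 / +1.0353)
    (4,6) via y @ 0.4555
    (4,7) via y @ 1.4908  # hit
  → r_3 = 1.4908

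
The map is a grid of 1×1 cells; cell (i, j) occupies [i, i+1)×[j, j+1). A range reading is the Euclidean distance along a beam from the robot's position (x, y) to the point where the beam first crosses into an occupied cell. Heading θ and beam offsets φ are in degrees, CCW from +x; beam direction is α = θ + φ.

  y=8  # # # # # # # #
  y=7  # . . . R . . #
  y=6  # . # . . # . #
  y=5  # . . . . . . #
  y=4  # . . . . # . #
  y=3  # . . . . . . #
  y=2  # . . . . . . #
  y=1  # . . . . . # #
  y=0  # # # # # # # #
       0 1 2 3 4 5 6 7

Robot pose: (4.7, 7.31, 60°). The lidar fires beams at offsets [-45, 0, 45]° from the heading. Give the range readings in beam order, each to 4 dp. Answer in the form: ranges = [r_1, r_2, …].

beam 1: φ=-45°, α=15°
  d=(0.9659,0.2588)  start (4,7)  tX=0.3106 tY=2.6660  stride 1/|dx|=1.0353 1/|dy|=3.8637
    cross x-line → (5,7), t=0.3106
    cross x-line → (6,7), t=1.3459
    cross x-line → (7,7), t=2.3811 (wall)
  → r_1 = 2.3811
beam 2: φ=0°, α=60°
  d=(0.5000,0.8660)  start (4,7)  tX=0.6000 tY=0.7967  stride 1/|dx|=2.0000 1/|dy|=1.1547
    cross x-line → (5,7), t=0.6000
    cross y-line → (5,8), t=0.7967 (wall)
  → r_2 = 0.7967
beam 3: φ=45°, α=105°
  d=(-0.2588,0.9659)  start (4,7)  tX=2.7046 tY=0.7143  stride 1/|dx|=3.8637 1/|dy|=1.0353
    cross y-line → (4,8), t=0.7143 (wall)
  → r_3 = 0.7143

ranges = [2.3811, 0.7967, 0.7143]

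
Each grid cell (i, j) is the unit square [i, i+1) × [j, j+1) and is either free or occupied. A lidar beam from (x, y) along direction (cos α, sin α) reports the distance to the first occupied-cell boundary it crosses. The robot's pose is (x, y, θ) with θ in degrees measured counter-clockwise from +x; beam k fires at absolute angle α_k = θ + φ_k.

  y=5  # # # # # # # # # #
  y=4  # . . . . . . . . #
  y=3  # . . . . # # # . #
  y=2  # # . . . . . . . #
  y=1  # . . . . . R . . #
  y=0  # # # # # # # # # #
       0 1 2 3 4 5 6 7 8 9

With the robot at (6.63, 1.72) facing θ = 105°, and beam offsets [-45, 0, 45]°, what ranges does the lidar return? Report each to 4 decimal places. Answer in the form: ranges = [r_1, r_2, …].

beam 1: φ=-45°, α=60°
  direction (0.5000, 0.8660); cell (6,1); t to first gridline: x 0.7400, y 0.3233 (then +2.0000 / +1.1547)
    (6,2) via y @ 0.3233
    (7,2) via x @ 0.7400
    (7,3) via y @ 1.4780  # hit
  → r_1 = 1.4780
beam 2: φ=0°, α=105°
  direction (-0.2588, 0.9659); cell (6,1); t to first gridline: x 2.4341, y 0.2899 (then +3.8637 / +1.0353)
    (6,2) via y @ 0.2899
    (6,3) via y @ 1.3252  # hit
  → r_2 = 1.3252
beam 3: φ=45°, α=150°
  direction (-0.8660, 0.5000); cell (6,1); t to first gridline: x 0.7275, y 0.5600 (then +1.1547 / +2.0000)
    (6,2) via y @ 0.5600
    (5,2) via x @ 0.7275
    (4,2) via x @ 1.8822
    (4,3) via y @ 2.5600
    (3,3) via x @ 3.0369
    (2,3) via x @ 4.1916
    (2,4) via y @ 4.5600
    (1,4) via x @ 5.3463
    (0,4) via x @ 6.5010  # hit
  → r_3 = 6.5010

ranges = [1.4780, 1.3252, 6.5010]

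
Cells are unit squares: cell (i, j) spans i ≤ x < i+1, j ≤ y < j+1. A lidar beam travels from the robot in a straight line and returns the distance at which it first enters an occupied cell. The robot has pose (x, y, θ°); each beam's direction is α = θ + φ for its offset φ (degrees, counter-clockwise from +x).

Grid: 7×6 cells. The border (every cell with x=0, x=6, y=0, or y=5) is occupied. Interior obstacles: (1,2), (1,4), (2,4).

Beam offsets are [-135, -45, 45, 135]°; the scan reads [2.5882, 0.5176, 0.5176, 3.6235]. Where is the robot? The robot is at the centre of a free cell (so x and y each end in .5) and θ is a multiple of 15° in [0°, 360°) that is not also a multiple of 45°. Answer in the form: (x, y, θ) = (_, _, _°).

The pose lattice has 17·16 = 272 candidates. Test each by forward raycasting.
  (3.5, 4.5, 255°): beam 1 = 0.5774 ≠ 2.5882 ✗
  (4.5, 1.5, 75°): beam 1 = 0.5774 ≠ 2.5882 ✗
  (2.5, 1.5, 150°): beam 1 = 3.6235 ≠ 2.5882 ✗
  (3.5, 1.5, 300°): beam 1 = 1.9319 ≠ 2.5882 ✗
  …
  (3.5, 4.5, 120°): r_1=2.5882, r_2=0.5176, r_3=0.5176, r_4=3.6235 — all match ✓
Unique over the lattice → pose = (3.5, 4.5, 120°).

(x, y, θ) = (3.5, 4.5, 120°)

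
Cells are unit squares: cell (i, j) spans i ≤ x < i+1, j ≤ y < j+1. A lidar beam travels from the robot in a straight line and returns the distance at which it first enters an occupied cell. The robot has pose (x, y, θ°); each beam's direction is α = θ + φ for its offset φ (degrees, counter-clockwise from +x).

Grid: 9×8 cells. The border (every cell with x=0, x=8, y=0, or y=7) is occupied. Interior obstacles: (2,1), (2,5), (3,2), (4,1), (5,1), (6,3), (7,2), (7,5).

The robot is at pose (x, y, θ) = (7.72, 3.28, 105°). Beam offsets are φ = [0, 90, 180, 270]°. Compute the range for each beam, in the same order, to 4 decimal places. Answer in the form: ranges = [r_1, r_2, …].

ranges = [1.7807, 0.7454, 0.2899, 0.2899]

beam 1: φ=0°, α=105°
  d=(-0.2588,0.9659)  start (7,3)  tX=2.7819 tY=0.7454  stride 1/|dx|=3.8637 1/|dy|=1.0353
    cross y-line → (7,4), t=0.7454
    cross y-line → (7,5), t=1.7807 (wall)
  → r_1 = 1.7807
beam 2: φ=90°, α=195°
  d=(-0.9659,-0.2588)  start (7,3)  tX=0.7454 tY=1.0818  stride 1/|dx|=1.0353 1/|dy|=3.8637
    cross x-line → (6,3), t=0.7454 (wall)
  → r_2 = 0.7454
beam 3: φ=180°, α=285°
  d=(0.2588,-0.9659)  start (7,3)  tX=1.0818 tY=0.2899  stride 1/|dx|=3.8637 1/|dy|=1.0353
    cross y-line → (7,2), t=0.2899 (wall)
  → r_3 = 0.2899
beam 4: φ=270°, α=15°
  d=(0.9659,0.2588)  start (7,3)  tX=0.2899 tY=2.7819  stride 1/|dx|=1.0353 1/|dy|=3.8637
    cross x-line → (8,3), t=0.2899 (wall)
  → r_4 = 0.2899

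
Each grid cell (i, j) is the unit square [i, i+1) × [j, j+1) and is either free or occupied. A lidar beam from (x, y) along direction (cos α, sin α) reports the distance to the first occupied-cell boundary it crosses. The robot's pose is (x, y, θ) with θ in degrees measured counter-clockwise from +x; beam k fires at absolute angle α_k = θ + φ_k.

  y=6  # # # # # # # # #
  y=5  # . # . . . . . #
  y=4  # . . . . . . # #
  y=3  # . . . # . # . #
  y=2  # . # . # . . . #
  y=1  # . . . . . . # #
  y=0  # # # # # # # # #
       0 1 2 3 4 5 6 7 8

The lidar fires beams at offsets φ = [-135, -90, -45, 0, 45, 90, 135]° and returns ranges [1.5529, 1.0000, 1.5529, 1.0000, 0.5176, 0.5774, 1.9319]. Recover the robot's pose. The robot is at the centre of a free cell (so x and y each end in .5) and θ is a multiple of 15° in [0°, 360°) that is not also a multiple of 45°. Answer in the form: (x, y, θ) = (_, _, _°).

Enumerate (i+0.5, j+0.5, θ) over the 28 free cells and 16 admissible headings. For each, cast all 7 beams and compare to the given ranges.
  (4.5, 4.5, 285°): beam 1 = 1.7321 ≠ 1.5529 ✗
  (1.5, 5.5, 195°): beam 1 = 0.5774 ≠ 1.5529 ✗
  (6.5, 5.5, 240°): beam 1 = 0.5176 ≠ 1.5529 ✗
  …
  (6.5, 5.5, 30°): r_1=1.5529, r_2=1.0000, r_3=1.5529, r_4=1.0000, r_5=0.5176, r_6=0.5774, r_7=1.9319 — all match ✓
Only this pose fits every beam.

(x, y, θ) = (6.5, 5.5, 30°)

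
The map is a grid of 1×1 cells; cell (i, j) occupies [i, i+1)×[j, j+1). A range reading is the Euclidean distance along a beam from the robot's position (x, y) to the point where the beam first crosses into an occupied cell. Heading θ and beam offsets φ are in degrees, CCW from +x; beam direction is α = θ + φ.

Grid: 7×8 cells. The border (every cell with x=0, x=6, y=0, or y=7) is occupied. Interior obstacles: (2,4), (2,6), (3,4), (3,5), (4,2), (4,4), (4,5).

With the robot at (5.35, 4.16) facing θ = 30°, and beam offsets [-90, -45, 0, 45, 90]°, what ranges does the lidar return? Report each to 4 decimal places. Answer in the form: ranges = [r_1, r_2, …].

beam 1: φ=-90°, α=300°
  cosα=0.5000 sinα=-0.8660 | (5,4) | tMaxX 1.3000 tMaxY 0.1848 | tΔX 2.0000 tΔY 1.1547
    t=0.1848 [y] (5,3)
    t=1.3000 [x] (6,3) — stop
  → r_1 = 1.3000
beam 2: φ=-45°, α=345°
  cosα=0.9659 sinα=-0.2588 | (5,4) | tMaxX 0.6729 tMaxY 0.6182 | tΔX 1.0353 tΔY 3.8637
    t=0.6182 [y] (5,3)
    t=0.6729 [x] (6,3) — stop
  → r_2 = 0.6729
beam 3: φ=0°, α=30°
  cosα=0.8660 sinα=0.5000 | (5,4) | tMaxX 0.7506 tMaxY 1.6800 | tΔX 1.1547 tΔY 2.0000
    t=0.7506 [x] (6,4) — stop
  → r_3 = 0.7506
beam 4: φ=45°, α=75°
  cosα=0.2588 sinα=0.9659 | (5,4) | tMaxX 2.5114 tMaxY 0.8696 | tΔX 3.8637 tΔY 1.0353
    t=0.8696 [y] (5,5)
    t=1.9049 [y] (5,6)
    t=2.5114 [x] (6,6) — stop
  → r_4 = 2.5114
beam 5: φ=90°, α=120°
  cosα=-0.5000 sinα=0.8660 | (5,4) | tMaxX 0.7000 tMaxY 0.9699 | tΔX 2.0000 tΔY 1.1547
    t=0.7000 [x] (4,4) — stop
  → r_5 = 0.7000

ranges = [1.3000, 0.6729, 0.7506, 2.5114, 0.7000]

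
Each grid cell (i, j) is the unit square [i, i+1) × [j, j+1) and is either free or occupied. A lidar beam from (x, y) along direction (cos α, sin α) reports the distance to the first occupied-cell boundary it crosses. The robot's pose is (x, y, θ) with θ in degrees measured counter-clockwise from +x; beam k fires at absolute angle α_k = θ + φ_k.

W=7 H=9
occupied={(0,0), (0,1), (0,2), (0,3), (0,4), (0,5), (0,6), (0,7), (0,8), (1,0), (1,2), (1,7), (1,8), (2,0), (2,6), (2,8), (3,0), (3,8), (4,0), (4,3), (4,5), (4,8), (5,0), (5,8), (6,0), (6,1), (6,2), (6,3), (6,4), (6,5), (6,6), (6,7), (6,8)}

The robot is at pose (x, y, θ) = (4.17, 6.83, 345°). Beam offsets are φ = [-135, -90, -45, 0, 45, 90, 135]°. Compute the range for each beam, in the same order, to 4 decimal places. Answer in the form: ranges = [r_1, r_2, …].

ranges = [1.3510, 6.0357, 0.9584, 1.8946, 2.1131, 1.2113, 1.3510]

beam 1: φ=-135°, α=210°
  dir = (cos 210°, sin 210°) = (-0.8660, -0.5000); from cell (4,6)
  next x-line at t=0.1963, next y-line at t=1.6600; Δt_x=1.1547, Δt_y=2.0000
    x: enter (3,6) at t=0.1963
    x: enter (2,6) at t=1.3510 ← occupied
  → r_1 = 1.3510
beam 2: φ=-90°, α=255°
  dir = (cos 255°, sin 255°) = (-0.2588, -0.9659); from cell (4,6)
  next x-line at t=0.6568, next y-line at t=0.8593; Δt_x=3.8637, Δt_y=1.0353
    x: enter (3,6) at t=0.6568
    y: enter (3,5) at t=0.8593
    y: enter (3,4) at t=1.8946
    y: enter (3,3) at t=2.9298
    y: enter (3,2) at t=3.9651
    x: enter (2,2) at t=4.5205
    y: enter (2,1) at t=5.0004
    y: enter (2,0) at t=6.0357 ← occupied
  → r_2 = 6.0357
beam 3: φ=-45°, α=300°
  dir = (cos 300°, sin 300°) = (0.5000, -0.8660); from cell (4,6)
  next x-line at t=1.6600, next y-line at t=0.9584; Δt_x=2.0000, Δt_y=1.1547
    y: enter (4,5) at t=0.9584 ← occupied
  → r_3 = 0.9584
beam 4: φ=0°, α=345°
  dir = (cos 345°, sin 345°) = (0.9659, -0.2588); from cell (4,6)
  next x-line at t=0.8593, next y-line at t=3.2069; Δt_x=1.0353, Δt_y=3.8637
    x: enter (5,6) at t=0.8593
    x: enter (6,6) at t=1.8946 ← occupied
  → r_4 = 1.8946
beam 5: φ=45°, α=30°
  dir = (cos 30°, sin 30°) = (0.8660, 0.5000); from cell (4,6)
  next x-line at t=0.9584, next y-line at t=0.3400; Δt_x=1.1547, Δt_y=2.0000
    y: enter (4,7) at t=0.3400
    x: enter (5,7) at t=0.9584
    x: enter (6,7) at t=2.1131 ← occupied
  → r_5 = 2.1131
beam 6: φ=90°, α=75°
  dir = (cos 75°, sin 75°) = (0.2588, 0.9659); from cell (4,6)
  next x-line at t=3.2069, next y-line at t=0.1760; Δt_x=3.8637, Δt_y=1.0353
    y: enter (4,7) at t=0.1760
    y: enter (4,8) at t=1.2113 ← occupied
  → r_6 = 1.2113
beam 7: φ=135°, α=120°
  dir = (cos 120°, sin 120°) = (-0.5000, 0.8660); from cell (4,6)
  next x-line at t=0.3400, next y-line at t=0.1963; Δt_x=2.0000, Δt_y=1.1547
    y: enter (4,7) at t=0.1963
    x: enter (3,7) at t=0.3400
    y: enter (3,8) at t=1.3510 ← occupied
  → r_7 = 1.3510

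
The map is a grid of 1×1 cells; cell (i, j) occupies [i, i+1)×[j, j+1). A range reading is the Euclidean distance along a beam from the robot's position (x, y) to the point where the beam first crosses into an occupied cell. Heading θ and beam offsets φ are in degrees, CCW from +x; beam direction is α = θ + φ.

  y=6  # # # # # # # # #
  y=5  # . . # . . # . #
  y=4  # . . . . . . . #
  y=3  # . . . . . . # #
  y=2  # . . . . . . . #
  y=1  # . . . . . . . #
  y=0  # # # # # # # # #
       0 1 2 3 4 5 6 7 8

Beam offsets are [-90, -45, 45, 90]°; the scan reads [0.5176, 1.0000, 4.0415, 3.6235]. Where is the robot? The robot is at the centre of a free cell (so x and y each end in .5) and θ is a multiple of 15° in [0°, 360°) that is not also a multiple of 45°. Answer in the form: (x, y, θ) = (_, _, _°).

(x, y, θ) = (4.5, 1.5, 15°)

Enumerate (i+0.5, j+0.5, θ) over the 32 free cells and 16 admissible headings. For each, cast all 4 beams and compare to the given ranges.
  (6.5, 3.5, 330°): beam 1 = 2.8868 ≠ 0.5176 ✗
  (2.5, 4.5, 330°): beam 1 = 3.0000 ≠ 0.5176 ✗
  (1.5, 4.5, 30°): beam 1 = 4.0415 ≠ 0.5176 ✗
  (6.5, 1.5, 195°): beam 1 = 4.6587 ≠ 0.5176 ✗
  …
  (4.5, 1.5, 15°): r_1=0.5176, r_2=1.0000, r_3=4.0415, r_4=3.6235 — all match ✓
Unique over the lattice → pose = (4.5, 1.5, 15°).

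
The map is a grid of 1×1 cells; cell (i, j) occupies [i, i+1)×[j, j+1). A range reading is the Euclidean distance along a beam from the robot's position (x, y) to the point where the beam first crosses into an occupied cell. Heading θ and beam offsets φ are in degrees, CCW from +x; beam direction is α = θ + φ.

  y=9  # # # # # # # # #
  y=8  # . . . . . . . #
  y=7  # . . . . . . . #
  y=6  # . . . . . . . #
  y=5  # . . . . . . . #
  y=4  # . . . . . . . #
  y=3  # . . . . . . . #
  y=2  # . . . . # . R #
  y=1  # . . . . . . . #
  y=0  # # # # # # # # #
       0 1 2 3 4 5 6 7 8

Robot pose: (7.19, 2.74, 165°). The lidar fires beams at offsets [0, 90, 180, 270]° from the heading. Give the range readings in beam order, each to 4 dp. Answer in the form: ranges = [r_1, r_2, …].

beam 1: φ=0°, α=165°
  cosα=-0.9659 sinα=0.2588 | (7,2) | tMaxX 0.1967 tMaxY 1.0046 | tΔX 1.0353 tΔY 3.8637
    t=0.1967 [x] (6,2)
    t=1.0046 [y] (6,3)
    t=1.2320 [x] (5,3)
    t=2.2673 [x] (4,3)
    t=3.3025 [x] (3,3)
    t=4.3378 [x] (2,3)
    t=4.8683 [y] (2,4)
    t=5.3731 [x] (1,4)
    t=6.4084 [x] (0,4) — stop
  → r_1 = 6.4084
beam 2: φ=90°, α=255°
  cosα=-0.2588 sinα=-0.9659 | (7,2) | tMaxX 0.7341 tMaxY 0.7661 | tΔX 3.8637 tΔY 1.0353
    t=0.7341 [x] (6,2)
    t=0.7661 [y] (6,1)
    t=1.8014 [y] (6,0) — stop
  → r_2 = 1.8014
beam 3: φ=180°, α=345°
  cosα=0.9659 sinα=-0.2588 | (7,2) | tMaxX 0.8386 tMaxY 2.8591 | tΔX 1.0353 tΔY 3.8637
    t=0.8386 [x] (8,2) — stop
  → r_3 = 0.8386
beam 4: φ=270°, α=75°
  cosα=0.2588 sinα=0.9659 | (7,2) | tMaxX 3.1296 tMaxY 0.2692 | tΔX 3.8637 tΔY 1.0353
    t=0.2692 [y] (7,3)
    t=1.3044 [y] (7,4)
    t=2.3397 [y] (7,5)
    t=3.1296 [x] (8,5) — stop
  → r_4 = 3.1296

ranges = [6.4084, 1.8014, 0.8386, 3.1296]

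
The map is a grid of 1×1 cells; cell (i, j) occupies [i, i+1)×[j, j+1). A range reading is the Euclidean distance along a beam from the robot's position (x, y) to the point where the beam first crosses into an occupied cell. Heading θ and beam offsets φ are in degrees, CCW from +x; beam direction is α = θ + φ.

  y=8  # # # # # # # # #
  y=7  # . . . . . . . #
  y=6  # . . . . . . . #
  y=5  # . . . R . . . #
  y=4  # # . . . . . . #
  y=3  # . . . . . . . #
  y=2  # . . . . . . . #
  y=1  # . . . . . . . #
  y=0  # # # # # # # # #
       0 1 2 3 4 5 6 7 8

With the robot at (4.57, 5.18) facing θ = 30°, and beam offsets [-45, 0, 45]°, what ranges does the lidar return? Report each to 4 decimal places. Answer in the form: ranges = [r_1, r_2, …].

ranges = [3.5510, 3.9606, 2.9195]

beam 1: φ=-45°, α=345°
  d=(0.9659,-0.2588)  start (4,5)  tX=0.4452 tY=0.6955  stride 1/|dx|=1.0353 1/|dy|=3.8637
    cross x-line → (5,5), t=0.4452
    cross y-line → (5,4), t=0.6955
    cross x-line → (6,4), t=1.4804
    cross x-line → (7,4), t=2.5157
    cross x-line → (8,4), t=3.5510 (wall)
  → r_1 = 3.5510
beam 2: φ=0°, α=30°
  d=(0.8660,0.5000)  start (4,5)  tX=0.4965 tY=1.6400  stride 1/|dx|=1.1547 1/|dy|=2.0000
    cross x-line → (5,5), t=0.4965
    cross y-line → (5,6), t=1.6400
    cross x-line → (6,6), t=1.6512
    cross x-line → (7,6), t=2.8059
    cross y-line → (7,7), t=3.6400
    cross x-line → (8,7), t=3.9606 (wall)
  → r_2 = 3.9606
beam 3: φ=45°, α=75°
  d=(0.2588,0.9659)  start (4,5)  tX=1.6614 tY=0.8489  stride 1/|dx|=3.8637 1/|dy|=1.0353
    cross y-line → (4,6), t=0.8489
    cross x-line → (5,6), t=1.6614
    cross y-line → (5,7), t=1.8842
    cross y-line → (5,8), t=2.9195 (wall)
  → r_3 = 2.9195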